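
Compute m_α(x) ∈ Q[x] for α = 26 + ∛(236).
m_α(x) = x^3 - 78x^2 + 2028x - 17812

Set β = α - 26 = ∛(236), so β^3 = 236. Then (α - 26)^3 - 236 = 0, i.e. α is a root of g(x) = (x - 26)^3 - 236 = x^3 - 78x^2 + 2028x - 17812. Since g(x) = h(x - 26) where h(x) = x^3 - 236, and h is irreducible over Q (because 236 is not a perfect cube, so h has no rational root, and a monic cubic with no rational root is irreducible), g is also irreducible (irreducibility is preserved under the substitution x → x - 26). Hence m_α(x) = x^3 - 78x^2 + 2028x - 17812.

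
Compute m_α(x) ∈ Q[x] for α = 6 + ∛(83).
m_α(x) = x^3 - 18x^2 + 108x - 299

Set β = α - 6 = ∛(83), so β^3 = 83. Then (α - 6)^3 - 83 = 0, i.e. α is a root of g(x) = (x - 6)^3 - 83 = x^3 - 18x^2 + 108x - 299. Since g(x) = h(x - 6) where h(x) = x^3 - 83, and h is irreducible over Q (because 83 is not a perfect cube, so h has no rational root, and a monic cubic with no rational root is irreducible), g is also irreducible (irreducibility is preserved under the substitution x → x - 6). Hence m_α(x) = x^3 - 18x^2 + 108x - 299.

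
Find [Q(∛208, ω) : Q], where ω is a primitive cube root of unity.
[Q(∛208, ω) : Q] = 6

[Q(∛208):Q] = 3 (min poly x^3 - 208, irreducible since 208 is not a perfect cube). [Q(ω):Q] = 2 (min poly x^2 + x + 1). Since Q(∛208) ⊂ R and ω ∉ R, we have ω ∉ Q(∛208), so x^2 + x + 1 remains irreducible over Q(∛208) and [Q(∛208, ω) : Q(∛208)] = 2. By the tower law, [Q(∛208, ω) : Q] = 3 · 2 = 6. (In fact Q(∛208, ω) is the splitting field of x^3 - 208 over Q.)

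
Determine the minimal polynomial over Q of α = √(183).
m_α(x) = x^2 - 183

α satisfies α^2 - 183 = 0, so x^2 - 183 annihilates α. Since d = 183 is squarefree and ≠ 1, it is not a perfect square in Q, so x^2 - 183 has no rational root and is therefore irreducible over Q (a degree-2 polynomial over a field is irreducible iff it has no root). Hence m_α(x) = x^2 - 183.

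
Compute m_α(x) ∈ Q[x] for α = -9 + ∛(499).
m_α(x) = x^3 + 27x^2 + 243x + 230

Set β = α + 9 = ∛(499), so β^3 = 499. Then (α + 9)^3 - 499 = 0, i.e. α is a root of g(x) = (x + 9)^3 - 499 = x^3 + 27x^2 + 243x + 230. Since g(x) = h(x + 9) where h(x) = x^3 - 499, and h is irreducible over Q (because 499 is not a perfect cube, so h has no rational root, and a monic cubic with no rational root is irreducible), g is also irreducible (irreducibility is preserved under the substitution x → x + 9). Hence m_α(x) = x^3 + 27x^2 + 243x + 230.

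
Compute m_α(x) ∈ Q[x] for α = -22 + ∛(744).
m_α(x) = x^3 + 66x^2 + 1452x + 9904

Set β = α + 22 = ∛(744), so β^3 = 744. Then (α + 22)^3 - 744 = 0, i.e. α is a root of g(x) = (x + 22)^3 - 744 = x^3 + 66x^2 + 1452x + 9904. Since g(x) = h(x + 22) where h(x) = x^3 - 744, and h is irreducible over Q (because 744 is not a perfect cube, so h has no rational root, and a monic cubic with no rational root is irreducible), g is also irreducible (irreducibility is preserved under the substitution x → x + 22). Hence m_α(x) = x^3 + 66x^2 + 1452x + 9904.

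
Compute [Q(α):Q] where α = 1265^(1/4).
[Q(α):Q] = 4

α is a root of x^4 - 1265. By Eisenstein's criterion at the prime p = 5 (which divides the constant term 1265 but p^2 = 25 does not, since 1265 is squarefree), x^4 - 1265 is irreducible over Q. Hence [Q(α):Q] = 4.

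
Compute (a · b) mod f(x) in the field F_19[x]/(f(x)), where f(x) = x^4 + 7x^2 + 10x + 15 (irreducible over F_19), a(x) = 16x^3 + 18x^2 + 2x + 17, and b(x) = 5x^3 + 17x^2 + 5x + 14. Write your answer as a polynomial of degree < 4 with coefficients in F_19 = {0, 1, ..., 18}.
a · b ≡ 6x^3 + 14x^2 + 9x (mod f(x))

Multiply in F_19[x]: a(x)·b(x) = (16x^3 + 18x^2 + 2x + 17)·(5x^3 + 17x^2 + 5x + 14) = 4x^6 + x^5 + 16x^4 + 15x^3 + 18x + 10. This has degree ≥ 4, so divide by f(x) over F_19: 4x^6 + x^5 + 16x^4 + 15x^3 + 18x + 10 = (4x^2 + x + 7)·(x^4 + 7x^2 + 10x + 15) + (6x^3 + 14x^2 + 9x). Hence a·b ≡ 6x^3 + 14x^2 + 9x (mod f). (F_19[x]/(f) is a field with 19^4 = 130321 elements since f is irreducible of degree 4.)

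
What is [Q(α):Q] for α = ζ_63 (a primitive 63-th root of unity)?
[Q(α):Q] = 36

The minimal polynomial of ζ_63 over Q is the 63-th cyclotomic polynomial Φ_63(x), which is irreducible over Q and has degree φ(63) = 36. Hence [Q(α):Q] = φ(63) = 36.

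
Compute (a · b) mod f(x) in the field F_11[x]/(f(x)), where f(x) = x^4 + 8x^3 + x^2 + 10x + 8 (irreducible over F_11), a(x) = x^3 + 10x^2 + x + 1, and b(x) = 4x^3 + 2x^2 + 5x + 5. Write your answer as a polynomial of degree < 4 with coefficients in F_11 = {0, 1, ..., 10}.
a · b ≡ 2x^2 + 7x + 5 (mod f(x))

Multiply in F_11[x]: a(x)·b(x) = (x^3 + 10x^2 + x + 1)·(4x^3 + 2x^2 + 5x + 5) = 4x^6 + 9x^5 + 7x^4 + 6x^3 + 2x^2 + 10x + 5. This has degree ≥ 4, so divide by f(x) over F_11: 4x^6 + 9x^5 + 7x^4 + 6x^3 + 2x^2 + 10x + 5 = (4x^2 + 10x)·(x^4 + 8x^3 + x^2 + 10x + 8) + (2x^2 + 7x + 5). Hence a·b ≡ 2x^2 + 7x + 5 (mod f). (F_11[x]/(f) is a field with 11^4 = 14641 elements since f is irreducible of degree 4.)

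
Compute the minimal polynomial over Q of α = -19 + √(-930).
m_α(x) = x^2 + 38x + 1291

From α + 19 = √(-930), squaring gives (α + 19)^2 = -930, i.e. α^2 + 38α + 361 = -930, so α^2 + 38α + 1291 = 0. The discriminant of x^2 + 38x + 1291 is (38)^2 - 4·(1291) = 1444 - 5164 = -3720, and 4·(-930) is not a perfect square in Q since -930 is squarefree and ≠ 1. Hence x^2 + 38x + 1291 is irreducible over Q and is the minimal polynomial of α.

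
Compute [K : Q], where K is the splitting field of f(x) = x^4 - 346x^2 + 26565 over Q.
[K : Q] = 4

Solving the quadratic in x^2: x^2 = (346 ± √(346^2 - 4·26565))/2 = (346 ± √13456)/2 = (346 ± 116)/2, giving x^2 = 115 or x^2 = 231. So f(x) = (x^2 - 115)(x^2 - 231) and the roots of f are ±√115, ±√231. Hence the splitting field is K = Q(√115, √231). Since 115 and 231 are distinct squarefree integers > 1, their product 26565 is not a perfect square, so √231 ∉ Q(√115). By the tower law [K:Q] = [Q(√115,√231):Q(√115)] · [Q(√115):Q] = 2 · 2 = 4.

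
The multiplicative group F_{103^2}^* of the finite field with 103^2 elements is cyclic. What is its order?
|F_{103^2}^*| = 10608

F_{103^2} has 103^2 = 10609 elements; its multiplicative group consists of all nonzero elements, so |F_{103^2}^*| = 10609 - 1 = 10608. (It is cyclic since any finite subgroup of the multiplicative group of a field is cyclic.)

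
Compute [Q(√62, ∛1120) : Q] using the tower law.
[Q(√62, ∛1120) : Q] = 6

Let L = Q(√62, ∛1120). Since Q(√62) ⊂ L and [Q(√62):Q] = 2, the tower law gives 2 | [L:Q]. Likewise Q(∛1120) ⊂ L with [Q(∛1120):Q] = 3 (because 1120 is not a perfect cube), so 3 | [L:Q]. As gcd(2,3) = 1, [L:Q] is divisible by 6. Conversely L is generated over Q by √62 and ∛1120, so [L:Q] ≤ 2·3 = 6. Therefore [Q(√62, ∛1120) : Q] = 6.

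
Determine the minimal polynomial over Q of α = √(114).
m_α(x) = x^2 - 114

α satisfies α^2 - 114 = 0, so x^2 - 114 annihilates α. Since d = 114 is squarefree and ≠ 1, it is not a perfect square in Q, so x^2 - 114 has no rational root and is therefore irreducible over Q (a degree-2 polynomial over a field is irreducible iff it has no root). Hence m_α(x) = x^2 - 114.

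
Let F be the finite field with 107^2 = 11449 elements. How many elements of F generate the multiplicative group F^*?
There are φ(11448) = 3744 primitive elements

F_q^* is cyclic of order q - 1 = 11448. A cyclic group of order m has exactly φ(m) generators. Here m = 11448 = 2^3 · 3^3 · 53, so the number of primitive elements is φ(11448) = 3744.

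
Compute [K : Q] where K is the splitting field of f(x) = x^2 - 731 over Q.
[K : Q] = 2

f(x) = x^2 - 731 factors as (x - √731)(x + √731). The splitting field is K = Q(√731). Since 731 is squarefree and > 1, it is not a perfect square, so x^2 - 731 is irreducible over Q and [Q(√731) : Q] = 2. Hence [K : Q] = 2.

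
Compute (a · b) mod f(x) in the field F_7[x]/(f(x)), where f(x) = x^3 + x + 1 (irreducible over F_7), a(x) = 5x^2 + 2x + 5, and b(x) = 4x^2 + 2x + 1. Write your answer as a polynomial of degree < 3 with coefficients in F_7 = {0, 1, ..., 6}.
a · b ≡ 2x^2 + 2x + 1 (mod f(x))

Multiply in F_7[x]: a(x)·b(x) = (5x^2 + 2x + 5)·(4x^2 + 2x + 1) = 6x^4 + 4x^3 + x^2 + 5x + 5. This has degree ≥ 3, so divide by f(x) over F_7: 6x^4 + 4x^3 + x^2 + 5x + 5 = (6x + 4)·(x^3 + x + 1) + (2x^2 + 2x + 1). Hence a·b ≡ 2x^2 + 2x + 1 (mod f). (F_7[x]/(f) is a field with 7^3 = 343 elements since f is irreducible of degree 3.)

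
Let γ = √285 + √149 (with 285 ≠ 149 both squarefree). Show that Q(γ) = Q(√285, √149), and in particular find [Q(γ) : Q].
[Q(γ) : Q] = 4 (equivalently, Q(γ) = Q(√285, √149))

Obviously Q(γ) ⊆ Q(√285, √149), and [Q(√285, √149):Q] = 4 (since 285, 149 are distinct squarefree integers > 1 with 42465 not a perfect square). To show equality we compute the minimal polynomial of γ. From γ = √285 + √149: γ^2 = 285 + 2√(42465) + 149 = 434 + 2√(42465), so γ^2 - 434 = 2√(42465); squaring, (γ^2 - 434)^2 = 4·42465, i.e. γ^4 - 868γ^2 + 188356 - 169860 = 0, i.e. γ^4 - 868γ^2 + 18496 = 0. So γ is a root of x^4 - 868x^2 + 18496. This polynomial is irreducible over Q: it has no rational root (each ±√285 ± √149 is irrational), and any factorization into two quadratics over Q would force √(42465) ∈ Q (pairing opposite roots) or √285, √149 ∈ Q (other pairings), all impossible. Hence [Q(γ):Q] = 4 = [Q(√285, √149):Q], so Q(γ) = Q(√285, √149).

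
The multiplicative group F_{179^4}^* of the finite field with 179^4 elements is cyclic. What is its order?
|F_{179^4}^*| = 1026625680

F_{179^4} has 179^4 = 1026625681 elements; its multiplicative group consists of all nonzero elements, so |F_{179^4}^*| = 1026625681 - 1 = 1026625680. (It is cyclic since any finite subgroup of the multiplicative group of a field is cyclic.)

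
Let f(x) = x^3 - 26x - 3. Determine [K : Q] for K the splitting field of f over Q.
[K : Q] = 6

By the rational root test, any rational root of the monic integer polynomial f(x) = x^3 - 26x - 3 must be an integer dividing the constant term -3, i.e. one of ±{1, 3}. Evaluating: f(1) = -28, f(-1) = 22, f(3) = -54, f(-3) = 48; none is 0, so f has no rational root and is therefore irreducible over Q (a cubic with no linear factor over a field is irreducible). For an irreducible cubic, the Galois group is A_3 or S_3 according as the discriminant disc(f) = -4a^3 - 27b^2 = -4·(-26)^3 - 27·(-3)^2 = 70061 is or is not a square in Q. Here disc(f) = 70061 is not a perfect square in Q, so the Galois group of f over Q is not contained in A_3 and must be all of S_3. The splitting field has degree |S_3| = 6 over Q, so [K : Q] = 6.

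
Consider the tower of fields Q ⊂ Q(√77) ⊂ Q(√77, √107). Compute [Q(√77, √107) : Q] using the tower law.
[Q(√77, √107) : Q] = 4

[Q(√77):Q] = 2 (min poly x^2 - 77, irreducible since 77 is squarefree > 1). For the top step, suppose √107 ∈ Q(√77), say √107 = c + d√77 with c, d ∈ Q. Squaring: 107 = c^2 + 77d^2 + 2cd√77. Since √77 ∉ Q this forces 2cd = 0. If d = 0 then √107 = c ∈ Q, contradicting 107 squarefree > 1. If c = 0 then 107 = 77d^2, so 77·107 = (77d)^2 is a perfect square in Q — but 77·107 = 8239 is not a perfect square (since 77 and 107 are distinct squarefree integers). Contradiction. Hence √107 ∉ Q(√77), so x^2 - 107 stays irreducible over Q(√77) and [Q(√77, √107) : Q(√77)] = 2. By the tower law, [Q(√77, √107) : Q] = 2 · 2 = 4.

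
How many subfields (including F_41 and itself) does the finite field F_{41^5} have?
F_{41^5} has 2 subfields

The subfields of F_{p^n} are exactly the fields F_{p^d} for d | n (each is the fixed field of the unique index-d subgroup of Gal(F_{p^n}/F_p) ≅ Z/nZ). The divisors of n = 5 are {1, 5}, giving 2 subfields: F_{41^1}, F_{41^5}.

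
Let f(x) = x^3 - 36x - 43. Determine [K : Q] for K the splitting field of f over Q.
[K : Q] = 6

By the rational root test, any rational root of the monic integer polynomial f(x) = x^3 - 36x - 43 must be an integer dividing the constant term -43, i.e. one of ±{1, 43}. Evaluating: f(1) = -78, f(-1) = -8, f(43) = 77916, f(-43) = -78002; none is 0, so f has no rational root and is therefore irreducible over Q (a cubic with no linear factor over a field is irreducible). For an irreducible cubic, the Galois group is A_3 or S_3 according as the discriminant disc(f) = -4a^3 - 27b^2 = -4·(-36)^3 - 27·(-43)^2 = 136701 is or is not a square in Q. Here disc(f) = 136701 is not a perfect square in Q, so the Galois group of f over Q is not contained in A_3 and must be all of S_3. The splitting field has degree |S_3| = 6 over Q, so [K : Q] = 6.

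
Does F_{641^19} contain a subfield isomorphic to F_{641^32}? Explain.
No: F_{641^32} is not a subfield of F_{641^19}

F_{p^m} embeds in F_{p^n} iff m | n. Here 32 ∤ 19 (since 19 = 0·32 + 19 with remainder 19 ≠ 0), so F_{641^32} is not a subfield of F_{641^19}. Equivalently: if it were, the tower law would give 32 = [F_{641^32}:F_641] dividing [F_{641^19}:F_641] = 19, contradiction.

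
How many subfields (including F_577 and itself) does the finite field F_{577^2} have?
F_{577^2} has 2 subfields

The subfields of F_{p^n} are exactly the fields F_{p^d} for d | n (each is the fixed field of the unique index-d subgroup of Gal(F_{p^n}/F_p) ≅ Z/nZ). The divisors of n = 2 are {1, 2}, giving 2 subfields: F_{577^1}, F_{577^2}.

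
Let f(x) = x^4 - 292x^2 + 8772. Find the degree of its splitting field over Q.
[K : Q] = 4

Solving the quadratic in x^2: x^2 = (292 ± √(292^2 - 4·8772))/2 = (292 ± √50176)/2 = (292 ± 224)/2, giving x^2 = 258 or x^2 = 34. So f(x) = (x^2 - 258)(x^2 - 34) and the roots of f are ±√258, ±√34. Hence the splitting field is K = Q(√258, √34). Since 258 and 34 are distinct squarefree integers > 1, their product 8772 is not a perfect square, so √34 ∉ Q(√258). By the tower law [K:Q] = [Q(√258,√34):Q(√258)] · [Q(√258):Q] = 2 · 2 = 4.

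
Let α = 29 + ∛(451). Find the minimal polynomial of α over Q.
m_α(x) = x^3 - 87x^2 + 2523x - 24840

Set β = α - 29 = ∛(451), so β^3 = 451. Then (α - 29)^3 - 451 = 0, i.e. α is a root of g(x) = (x - 29)^3 - 451 = x^3 - 87x^2 + 2523x - 24840. Since g(x) = h(x - 29) where h(x) = x^3 - 451, and h is irreducible over Q (because 451 is not a perfect cube, so h has no rational root, and a monic cubic with no rational root is irreducible), g is also irreducible (irreducibility is preserved under the substitution x → x - 29). Hence m_α(x) = x^3 - 87x^2 + 2523x - 24840.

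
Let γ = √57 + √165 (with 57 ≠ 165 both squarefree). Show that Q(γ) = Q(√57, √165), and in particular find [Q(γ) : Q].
[Q(γ) : Q] = 4 (equivalently, Q(γ) = Q(√57, √165))

Obviously Q(γ) ⊆ Q(√57, √165), and [Q(√57, √165):Q] = 4 (since 57, 165 are distinct squarefree integers > 1 with 9405 not a perfect square). To show equality we compute the minimal polynomial of γ. From γ = √57 + √165: γ^2 = 57 + 2√(9405) + 165 = 222 + 2√(9405), so γ^2 - 222 = 2√(9405); squaring, (γ^2 - 222)^2 = 4·9405, i.e. γ^4 - 444γ^2 + 49284 - 37620 = 0, i.e. γ^4 - 444γ^2 + 11664 = 0. So γ is a root of x^4 - 444x^2 + 11664. This polynomial is irreducible over Q: it has no rational root (each ±√57 ± √165 is irrational), and any factorization into two quadratics over Q would force √(9405) ∈ Q (pairing opposite roots) or √57, √165 ∈ Q (other pairings), all impossible. Hence [Q(γ):Q] = 4 = [Q(√57, √165):Q], so Q(γ) = Q(√57, √165).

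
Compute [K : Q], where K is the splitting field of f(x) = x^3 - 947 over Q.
[K : Q] = 6

The roots of x^3 - 947 are ∛947, ω∛947, ω^2∛947 where ω = e^(2πi/3) is a primitive cube root of unity, so K = Q(∛947, ω). Now [Q(∛947):Q] = 3 (since 947 is not a perfect cube, x^3 - 947 is irreducible) and [Q(ω):Q] = 2. Both 2 and 3 divide [K:Q], and [K:Q] ≤ 3·2 = 6, so [K:Q] = 6. (Equivalently: Q(∛947) ⊂ R but ω ∉ R, so [K : Q(∛947)] = 2.)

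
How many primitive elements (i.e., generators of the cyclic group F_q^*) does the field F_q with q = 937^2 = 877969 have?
There are φ(877968) = 228096 primitive elements

F_q^* is cyclic of order q - 1 = 877968. A cyclic group of order m has exactly φ(m) generators. Here m = 877968 = 2^4 · 3^2 · 7 · 13 · 67, so the number of primitive elements is φ(877968) = 228096.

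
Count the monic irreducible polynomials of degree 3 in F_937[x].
There are 274218672 monic irreducible polynomials of degree 3 over F_937

Each element of F_{937^3} that lies in no proper subfield is a root of exactly one monic irreducible of degree 3 over F_937, and each such polynomial has 3 distinct roots in F_{937^3}. By Möbius inversion the count is N_937(3) = (1/3) Σ_{d|3} μ(3/d) · 937^d = (1/3)(μ(3)·937^1 + μ(1)·937^3) = 822656016/3 = 274218672.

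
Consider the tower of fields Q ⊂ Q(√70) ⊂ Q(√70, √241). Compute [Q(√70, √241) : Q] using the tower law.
[Q(√70, √241) : Q] = 4

[Q(√70):Q] = 2 (min poly x^2 - 70, irreducible since 70 is squarefree > 1). For the top step, suppose √241 ∈ Q(√70), say √241 = c + d√70 with c, d ∈ Q. Squaring: 241 = c^2 + 70d^2 + 2cd√70. Since √70 ∉ Q this forces 2cd = 0. If d = 0 then √241 = c ∈ Q, contradicting 241 squarefree > 1. If c = 0 then 241 = 70d^2, so 70·241 = (70d)^2 is a perfect square in Q — but 70·241 = 16870 is not a perfect square (since 70 and 241 are distinct squarefree integers). Contradiction. Hence √241 ∉ Q(√70), so x^2 - 241 stays irreducible over Q(√70) and [Q(√70, √241) : Q(√70)] = 2. By the tower law, [Q(√70, √241) : Q] = 2 · 2 = 4.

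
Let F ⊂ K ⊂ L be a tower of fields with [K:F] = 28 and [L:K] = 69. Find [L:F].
[L:F] = 1932

The tower law says that for any tower of field extensions F ⊂ K ⊂ L with finite degrees, [L:F] = [L:K] · [K:F]. Here this gives [L:F] = 69 · 28 = 1932.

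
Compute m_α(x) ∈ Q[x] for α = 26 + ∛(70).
m_α(x) = x^3 - 78x^2 + 2028x - 17646

Set β = α - 26 = ∛(70), so β^3 = 70. Then (α - 26)^3 - 70 = 0, i.e. α is a root of g(x) = (x - 26)^3 - 70 = x^3 - 78x^2 + 2028x - 17646. Since g(x) = h(x - 26) where h(x) = x^3 - 70, and h is irreducible over Q (because 70 is not a perfect cube, so h has no rational root, and a monic cubic with no rational root is irreducible), g is also irreducible (irreducibility is preserved under the substitution x → x - 26). Hence m_α(x) = x^3 - 78x^2 + 2028x - 17646.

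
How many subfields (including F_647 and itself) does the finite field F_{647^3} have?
F_{647^3} has 2 subfields

The subfields of F_{p^n} are exactly the fields F_{p^d} for d | n (each is the fixed field of the unique index-d subgroup of Gal(F_{p^n}/F_p) ≅ Z/nZ). The divisors of n = 3 are {1, 3}, giving 2 subfields: F_{647^1}, F_{647^3}.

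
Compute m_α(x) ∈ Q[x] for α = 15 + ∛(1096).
m_α(x) = x^3 - 45x^2 + 675x - 4471

Set β = α - 15 = ∛(1096), so β^3 = 1096. Then (α - 15)^3 - 1096 = 0, i.e. α is a root of g(x) = (x - 15)^3 - 1096 = x^3 - 45x^2 + 675x - 4471. Since g(x) = h(x - 15) where h(x) = x^3 - 1096, and h is irreducible over Q (because 1096 is not a perfect cube, so h has no rational root, and a monic cubic with no rational root is irreducible), g is also irreducible (irreducibility is preserved under the substitution x → x - 15). Hence m_α(x) = x^3 - 45x^2 + 675x - 4471.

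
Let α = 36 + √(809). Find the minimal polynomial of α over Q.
m_α(x) = x^2 - 72x + 487

From α - 36 = √(809), squaring gives (α - 36)^2 = 809, i.e. α^2 - 72α + 1296 = 809, so α^2 - 72α + 487 = 0. The discriminant of x^2 - 72x + 487 is (-72)^2 - 4·(487) = 5184 - 1948 = 3236, and 4·(809) is not a perfect square in Q since 809 is squarefree and ≠ 1. Hence x^2 - 72x + 487 is irreducible over Q and is the minimal polynomial of α.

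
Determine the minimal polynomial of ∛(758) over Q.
m_α(x) = x^3 - 758

α satisfies α^3 = 758, so x^3 - 758 annihilates α. By the rational root test, a rational root p/q (in lowest terms) of x^3 - 758 would satisfy p^3 = 758 q^3, forcing q = 1 and p^3 = 758; but 758 is not a perfect cube, contradiction. A monic cubic over Q with no rational root is irreducible (any nontrivial factorization would include a linear factor). Hence x^3 - 758 is the minimal polynomial of α, and in particular [Q(α):Q] = 3.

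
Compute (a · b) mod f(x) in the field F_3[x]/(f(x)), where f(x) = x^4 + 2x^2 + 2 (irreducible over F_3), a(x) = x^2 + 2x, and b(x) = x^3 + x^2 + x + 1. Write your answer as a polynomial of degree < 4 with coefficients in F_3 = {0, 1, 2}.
a · b ≡ x^3 (mod f(x))

Multiply in F_3[x]: a(x)·b(x) = (x^2 + 2x)·(x^3 + x^2 + x + 1) = x^5 + 2x. This has degree ≥ 4, so divide by f(x) over F_3: x^5 + 2x = (x)·(x^4 + 2x^2 + 2) + (x^3). Hence a·b ≡ x^3 (mod f). (F_3[x]/(f) is a field with 3^4 = 81 elements since f is irreducible of degree 4.)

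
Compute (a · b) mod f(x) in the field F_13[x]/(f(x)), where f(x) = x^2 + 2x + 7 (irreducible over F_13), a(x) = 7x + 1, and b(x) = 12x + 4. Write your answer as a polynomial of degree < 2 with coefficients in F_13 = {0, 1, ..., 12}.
a · b ≡ 2x + 1 (mod f(x))

Multiply in F_13[x]: a(x)·b(x) = (7x + 1)·(12x + 4) = 6x^2 + x + 4. This has degree ≥ 2, so divide by f(x) over F_13: 6x^2 + x + 4 = (6)·(x^2 + 2x + 7) + (2x + 1). Hence a·b ≡ 2x + 1 (mod f). (F_13[x]/(f) is a field with 13^2 = 169 elements since f is irreducible of degree 2.)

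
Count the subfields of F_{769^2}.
F_{769^2} has 2 subfields

The subfields of F_{p^n} are exactly the fields F_{p^d} for d | n (each is the fixed field of the unique index-d subgroup of Gal(F_{p^n}/F_p) ≅ Z/nZ). The divisors of n = 2 are {1, 2}, giving 2 subfields: F_{769^1}, F_{769^2}.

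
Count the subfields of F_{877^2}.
F_{877^2} has 2 subfields

The subfields of F_{p^n} are exactly the fields F_{p^d} for d | n (each is the fixed field of the unique index-d subgroup of Gal(F_{p^n}/F_p) ≅ Z/nZ). The divisors of n = 2 are {1, 2}, giving 2 subfields: F_{877^1}, F_{877^2}.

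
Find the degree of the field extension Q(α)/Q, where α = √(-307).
[Q(α):Q] = 2

[Q(α):Q] equals the degree of the minimal polynomial of α. Here α^2 = -307 and x^2 + 307 is irreducible (d = -307 is squarefree, ≠ 1, hence not a square), so deg(m_α) = 2. Thus [Q(α):Q] = 2.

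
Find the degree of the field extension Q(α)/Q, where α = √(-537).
[Q(α):Q] = 2

[Q(α):Q] equals the degree of the minimal polynomial of α. Here α^2 = -537 and x^2 + 537 is irreducible (d = -537 is squarefree, ≠ 1, hence not a square), so deg(m_α) = 2. Thus [Q(α):Q] = 2.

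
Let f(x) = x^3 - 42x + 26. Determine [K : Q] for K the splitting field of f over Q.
[K : Q] = 6

By the rational root test, any rational root of the monic integer polynomial f(x) = x^3 - 42x + 26 must be an integer dividing the constant term 26, i.e. one of ±{1, 2, 13, 26}. Evaluating: f(1) = -15, f(-1) = 67, f(2) = -50, f(-2) = 102, f(13) = 1677, f(-13) = -1625, f(26) = 16510, f(-26) = -16458; none is 0, so f has no rational root and is therefore irreducible over Q (a cubic with no linear factor over a field is irreducible). For an irreducible cubic, the Galois group is A_3 or S_3 according as the discriminant disc(f) = -4a^3 - 27b^2 = -4·(-42)^3 - 27·(26)^2 = 278100 is or is not a square in Q. Here disc(f) = 278100 is not a perfect square in Q, so the Galois group of f over Q is not contained in A_3 and must be all of S_3. The splitting field has degree |S_3| = 6 over Q, so [K : Q] = 6.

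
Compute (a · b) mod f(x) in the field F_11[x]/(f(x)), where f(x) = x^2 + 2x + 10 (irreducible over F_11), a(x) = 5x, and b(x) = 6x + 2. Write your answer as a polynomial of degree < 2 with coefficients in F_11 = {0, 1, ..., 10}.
a · b ≡ 5x + 8 (mod f(x))

Multiply in F_11[x]: a(x)·b(x) = (5x)·(6x + 2) = 8x^2 + 10x. This has degree ≥ 2, so divide by f(x) over F_11: 8x^2 + 10x = (8)·(x^2 + 2x + 10) + (5x + 8). Hence a·b ≡ 5x + 8 (mod f). (F_11[x]/(f) is a field with 11^2 = 121 elements since f is irreducible of degree 2.)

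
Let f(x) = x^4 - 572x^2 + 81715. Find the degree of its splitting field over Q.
[K : Q] = 4

Solving the quadratic in x^2: x^2 = (572 ± √(572^2 - 4·81715))/2 = (572 ± √324)/2 = (572 ± 18)/2, giving x^2 = 277 or x^2 = 295. So f(x) = (x^2 - 277)(x^2 - 295) and the roots of f are ±√277, ±√295. Hence the splitting field is K = Q(√277, √295). Since 277 and 295 are distinct squarefree integers > 1, their product 81715 is not a perfect square, so √295 ∉ Q(√277). By the tower law [K:Q] = [Q(√277,√295):Q(√277)] · [Q(√277):Q] = 2 · 2 = 4.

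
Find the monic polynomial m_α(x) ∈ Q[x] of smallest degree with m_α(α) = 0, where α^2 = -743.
m_α(x) = x^2 + 743

α satisfies α^2 + 743 = 0, so x^2 + 743 annihilates α. Since d = -743 is squarefree and ≠ 1, it is not a perfect square in Q, so x^2 + 743 has no rational root and is therefore irreducible over Q (a degree-2 polynomial over a field is irreducible iff it has no root). Hence m_α(x) = x^2 + 743.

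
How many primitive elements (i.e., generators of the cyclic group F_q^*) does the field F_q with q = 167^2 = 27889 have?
There are φ(27888) = 7872 primitive elements

F_q^* is cyclic of order q - 1 = 27888. A cyclic group of order m has exactly φ(m) generators. Here m = 27888 = 2^4 · 3 · 7 · 83, so the number of primitive elements is φ(27888) = 7872.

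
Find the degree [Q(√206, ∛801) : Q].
[Q(√206, ∛801) : Q] = 6

Let L = Q(√206, ∛801). Since Q(√206) ⊂ L and [Q(√206):Q] = 2, the tower law gives 2 | [L:Q]. Likewise Q(∛801) ⊂ L with [Q(∛801):Q] = 3 (because 801 is not a perfect cube), so 3 | [L:Q]. As gcd(2,3) = 1, [L:Q] is divisible by 6. Conversely L is generated over Q by √206 and ∛801, so [L:Q] ≤ 2·3 = 6. Therefore [Q(√206, ∛801) : Q] = 6.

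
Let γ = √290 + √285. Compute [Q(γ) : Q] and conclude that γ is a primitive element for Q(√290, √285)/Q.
[Q(γ) : Q] = 4 (equivalently, Q(γ) = Q(√290, √285))

Obviously Q(γ) ⊆ Q(√290, √285), and [Q(√290, √285):Q] = 4 (since 290, 285 are distinct squarefree integers > 1 with 82650 not a perfect square). To show equality we compute the minimal polynomial of γ. From γ = √290 + √285: γ^2 = 290 + 2√(82650) + 285 = 575 + 2√(82650), so γ^2 - 575 = 2√(82650); squaring, (γ^2 - 575)^2 = 4·82650, i.e. γ^4 - 1150γ^2 + 330625 - 330600 = 0, i.e. γ^4 - 1150γ^2 + 25 = 0. So γ is a root of x^4 - 1150x^2 + 25. This polynomial is irreducible over Q: it has no rational root (each ±√290 ± √285 is irrational), and any factorization into two quadratics over Q would force √(82650) ∈ Q (pairing opposite roots) or √290, √285 ∈ Q (other pairings), all impossible. Hence [Q(γ):Q] = 4 = [Q(√290, √285):Q], so Q(γ) = Q(√290, √285).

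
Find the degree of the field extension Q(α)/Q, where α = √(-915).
[Q(α):Q] = 2

[Q(α):Q] equals the degree of the minimal polynomial of α. Here α^2 = -915 and x^2 + 915 is irreducible (d = -915 is squarefree, ≠ 1, hence not a square), so deg(m_α) = 2. Thus [Q(α):Q] = 2.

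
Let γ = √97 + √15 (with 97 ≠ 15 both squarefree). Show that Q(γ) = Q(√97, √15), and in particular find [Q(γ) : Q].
[Q(γ) : Q] = 4 (equivalently, Q(γ) = Q(√97, √15))

Obviously Q(γ) ⊆ Q(√97, √15), and [Q(√97, √15):Q] = 4 (since 97, 15 are distinct squarefree integers > 1 with 1455 not a perfect square). To show equality we compute the minimal polynomial of γ. From γ = √97 + √15: γ^2 = 97 + 2√(1455) + 15 = 112 + 2√(1455), so γ^2 - 112 = 2√(1455); squaring, (γ^2 - 112)^2 = 4·1455, i.e. γ^4 - 224γ^2 + 12544 - 5820 = 0, i.e. γ^4 - 224γ^2 + 6724 = 0. So γ is a root of x^4 - 224x^2 + 6724. This polynomial is irreducible over Q: it has no rational root (each ±√97 ± √15 is irrational), and any factorization into two quadratics over Q would force √(1455) ∈ Q (pairing opposite roots) or √97, √15 ∈ Q (other pairings), all impossible. Hence [Q(γ):Q] = 4 = [Q(√97, √15):Q], so Q(γ) = Q(√97, √15).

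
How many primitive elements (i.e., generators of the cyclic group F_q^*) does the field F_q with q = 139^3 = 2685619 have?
There are φ(2685618) = 788832 primitive elements

F_q^* is cyclic of order q - 1 = 2685618. A cyclic group of order m has exactly φ(m) generators. Here m = 2685618 = 2 · 3^2 · 13 · 23 · 499, so the number of primitive elements is φ(2685618) = 788832.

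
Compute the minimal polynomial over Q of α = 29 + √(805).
m_α(x) = x^2 - 58x + 36

From α - 29 = √(805), squaring gives (α - 29)^2 = 805, i.e. α^2 - 58α + 841 = 805, so α^2 - 58α + 36 = 0. The discriminant of x^2 - 58x + 36 is (-58)^2 - 4·(36) = 3364 - 144 = 3220, and 4·(805) is not a perfect square in Q since 805 is squarefree and ≠ 1. Hence x^2 - 58x + 36 is irreducible over Q and is the minimal polynomial of α.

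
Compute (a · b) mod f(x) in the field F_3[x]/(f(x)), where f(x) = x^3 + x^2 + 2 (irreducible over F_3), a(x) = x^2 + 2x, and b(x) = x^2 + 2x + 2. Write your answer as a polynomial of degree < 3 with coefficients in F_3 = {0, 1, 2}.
a · b ≡ 2x (mod f(x))

Multiply in F_3[x]: a(x)·b(x) = (x^2 + 2x)·(x^2 + 2x + 2) = x^4 + x^3 + x. This has degree ≥ 3, so divide by f(x) over F_3: x^4 + x^3 + x = (x)·(x^3 + x^2 + 2) + (2x). Hence a·b ≡ 2x (mod f). (F_3[x]/(f) is a field with 3^3 = 27 elements since f is irreducible of degree 3.)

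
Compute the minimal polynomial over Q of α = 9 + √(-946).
m_α(x) = x^2 - 18x + 1027

From α - 9 = √(-946), squaring gives (α - 9)^2 = -946, i.e. α^2 - 18α + 81 = -946, so α^2 - 18α + 1027 = 0. The discriminant of x^2 - 18x + 1027 is (-18)^2 - 4·(1027) = 324 - 4108 = -3784, and 4·(-946) is not a perfect square in Q since -946 is squarefree and ≠ 1. Hence x^2 - 18x + 1027 is irreducible over Q and is the minimal polynomial of α.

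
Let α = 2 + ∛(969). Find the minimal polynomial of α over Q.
m_α(x) = x^3 - 6x^2 + 12x - 977

Set β = α - 2 = ∛(969), so β^3 = 969. Then (α - 2)^3 - 969 = 0, i.e. α is a root of g(x) = (x - 2)^3 - 969 = x^3 - 6x^2 + 12x - 977. Since g(x) = h(x - 2) where h(x) = x^3 - 969, and h is irreducible over Q (because 969 is not a perfect cube, so h has no rational root, and a monic cubic with no rational root is irreducible), g is also irreducible (irreducibility is preserved under the substitution x → x - 2). Hence m_α(x) = x^3 - 6x^2 + 12x - 977.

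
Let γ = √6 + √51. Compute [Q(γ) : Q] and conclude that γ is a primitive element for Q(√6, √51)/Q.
[Q(γ) : Q] = 4 (equivalently, Q(γ) = Q(√6, √51))

Obviously Q(γ) ⊆ Q(√6, √51), and [Q(√6, √51):Q] = 4 (since 6, 51 are distinct squarefree integers > 1 with 306 not a perfect square). To show equality we compute the minimal polynomial of γ. From γ = √6 + √51: γ^2 = 6 + 2√(306) + 51 = 57 + 2√(306), so γ^2 - 57 = 2√(306); squaring, (γ^2 - 57)^2 = 4·306, i.e. γ^4 - 114γ^2 + 3249 - 1224 = 0, i.e. γ^4 - 114γ^2 + 2025 = 0. So γ is a root of x^4 - 114x^2 + 2025. This polynomial is irreducible over Q: it has no rational root (each ±√6 ± √51 is irrational), and any factorization into two quadratics over Q would force √(306) ∈ Q (pairing opposite roots) or √6, √51 ∈ Q (other pairings), all impossible. Hence [Q(γ):Q] = 4 = [Q(√6, √51):Q], so Q(γ) = Q(√6, √51).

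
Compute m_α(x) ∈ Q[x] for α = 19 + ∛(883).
m_α(x) = x^3 - 57x^2 + 1083x - 7742

Set β = α - 19 = ∛(883), so β^3 = 883. Then (α - 19)^3 - 883 = 0, i.e. α is a root of g(x) = (x - 19)^3 - 883 = x^3 - 57x^2 + 1083x - 7742. Since g(x) = h(x - 19) where h(x) = x^3 - 883, and h is irreducible over Q (because 883 is not a perfect cube, so h has no rational root, and a monic cubic with no rational root is irreducible), g is also irreducible (irreducibility is preserved under the substitution x → x - 19). Hence m_α(x) = x^3 - 57x^2 + 1083x - 7742.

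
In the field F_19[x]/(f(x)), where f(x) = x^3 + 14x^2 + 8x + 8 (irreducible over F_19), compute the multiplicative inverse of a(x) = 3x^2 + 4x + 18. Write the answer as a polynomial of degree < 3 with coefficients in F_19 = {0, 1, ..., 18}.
a(x)^(-1) ≡ 4x^2 + 2x + 8 (mod f(x))

Since f is irreducible over F_19, F_19[x]/(f) is a field and a(x) ≠ 0 has an inverse. Apply the extended Euclidean algorithm to f(x) and a(x) in F_19[x]: f(x) = (13x)·a(x) + (2x + 8);  a(x) = (11x + 15)·(2x + 8) + (12). The last nonzero remainder is the constant 12 = gcd(f, a) in F_19. Back-substituting through the division chain expresses 12 = s(x)·a(x) + t(x)·f(x) with s(x) ≡ 10x^2 + 5x + 1 (mod f), so (10x^2 + 5x + 1)·a(x) ≡ 12 (mod f). Multiplying by 12^(-1) ≡ 8 in F_19 gives a(x)^(-1) ≡ 8·(10x^2 + 5x + 1) ≡ 4x^2 + 2x + 8 (mod f). Check: (3x^2 + 4x + 18)·(4x^2 + 2x + 8) = 12x^4 + 3x^3 + 9x^2 + 11x + 11 ≡ 1 (mod x^3 + 14x^2 + 8x + 8).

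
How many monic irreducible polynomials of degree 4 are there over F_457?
There are 10904423988 monic irreducible polynomials of degree 4 over F_457

Each element of F_{457^4} that lies in no proper subfield is a root of exactly one monic irreducible of degree 4 over F_457, and each such polynomial has 4 distinct roots in F_{457^4}. By Möbius inversion the count is N_457(4) = (1/4) Σ_{d|4} μ(4/d) · 457^d = (1/4)(μ(4)·457^1 + μ(2)·457^2 + μ(1)·457^4) = 43617695952/4 = 10904423988.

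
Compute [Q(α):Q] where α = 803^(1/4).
[Q(α):Q] = 4

α is a root of x^4 - 803. By Eisenstein's criterion at the prime p = 11 (which divides the constant term 803 but p^2 = 121 does not, since 803 is squarefree), x^4 - 803 is irreducible over Q. Hence [Q(α):Q] = 4.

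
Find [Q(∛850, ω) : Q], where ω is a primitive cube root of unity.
[Q(∛850, ω) : Q] = 6

[Q(∛850):Q] = 3 (min poly x^3 - 850, irreducible since 850 is not a perfect cube). [Q(ω):Q] = 2 (min poly x^2 + x + 1). Since Q(∛850) ⊂ R and ω ∉ R, we have ω ∉ Q(∛850), so x^2 + x + 1 remains irreducible over Q(∛850) and [Q(∛850, ω) : Q(∛850)] = 2. By the tower law, [Q(∛850, ω) : Q] = 3 · 2 = 6. (In fact Q(∛850, ω) is the splitting field of x^3 - 850 over Q.)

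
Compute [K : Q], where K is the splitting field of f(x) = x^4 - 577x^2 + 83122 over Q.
[K : Q] = 4

Solving the quadratic in x^2: x^2 = (577 ± √(577^2 - 4·83122))/2 = (577 ± √441)/2 = (577 ± 21)/2, giving x^2 = 278 or x^2 = 299. So f(x) = (x^2 - 278)(x^2 - 299) and the roots of f are ±√278, ±√299. Hence the splitting field is K = Q(√278, √299). Since 278 and 299 are distinct squarefree integers > 1, their product 83122 is not a perfect square, so √299 ∉ Q(√278). By the tower law [K:Q] = [Q(√278,√299):Q(√278)] · [Q(√278):Q] = 2 · 2 = 4.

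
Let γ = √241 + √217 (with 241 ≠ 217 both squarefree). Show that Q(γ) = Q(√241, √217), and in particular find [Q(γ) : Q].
[Q(γ) : Q] = 4 (equivalently, Q(γ) = Q(√241, √217))

Obviously Q(γ) ⊆ Q(√241, √217), and [Q(√241, √217):Q] = 4 (since 241, 217 are distinct squarefree integers > 1 with 52297 not a perfect square). To show equality we compute the minimal polynomial of γ. From γ = √241 + √217: γ^2 = 241 + 2√(52297) + 217 = 458 + 2√(52297), so γ^2 - 458 = 2√(52297); squaring, (γ^2 - 458)^2 = 4·52297, i.e. γ^4 - 916γ^2 + 209764 - 209188 = 0, i.e. γ^4 - 916γ^2 + 576 = 0. So γ is a root of x^4 - 916x^2 + 576. This polynomial is irreducible over Q: it has no rational root (each ±√241 ± √217 is irrational), and any factorization into two quadratics over Q would force √(52297) ∈ Q (pairing opposite roots) or √241, √217 ∈ Q (other pairings), all impossible. Hence [Q(γ):Q] = 4 = [Q(√241, √217):Q], so Q(γ) = Q(√241, √217).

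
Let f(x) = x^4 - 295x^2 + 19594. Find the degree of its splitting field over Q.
[K : Q] = 4

Solving the quadratic in x^2: x^2 = (295 ± √(295^2 - 4·19594))/2 = (295 ± √8649)/2 = (295 ± 93)/2, giving x^2 = 101 or x^2 = 194. So f(x) = (x^2 - 101)(x^2 - 194) and the roots of f are ±√101, ±√194. Hence the splitting field is K = Q(√101, √194). Since 101 and 194 are distinct squarefree integers > 1, their product 19594 is not a perfect square, so √194 ∉ Q(√101). By the tower law [K:Q] = [Q(√101,√194):Q(√101)] · [Q(√101):Q] = 2 · 2 = 4.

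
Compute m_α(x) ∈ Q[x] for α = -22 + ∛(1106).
m_α(x) = x^3 + 66x^2 + 1452x + 9542

Set β = α + 22 = ∛(1106), so β^3 = 1106. Then (α + 22)^3 - 1106 = 0, i.e. α is a root of g(x) = (x + 22)^3 - 1106 = x^3 + 66x^2 + 1452x + 9542. Since g(x) = h(x + 22) where h(x) = x^3 - 1106, and h is irreducible over Q (because 1106 is not a perfect cube, so h has no rational root, and a monic cubic with no rational root is irreducible), g is also irreducible (irreducibility is preserved under the substitution x → x + 22). Hence m_α(x) = x^3 + 66x^2 + 1452x + 9542.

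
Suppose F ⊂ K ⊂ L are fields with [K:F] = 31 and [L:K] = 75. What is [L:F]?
[L:F] = 2325

The tower law says that for any tower of field extensions F ⊂ K ⊂ L with finite degrees, [L:F] = [L:K] · [K:F]. Here this gives [L:F] = 75 · 31 = 2325.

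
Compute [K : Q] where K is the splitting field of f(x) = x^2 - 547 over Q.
[K : Q] = 2

f(x) = x^2 - 547 factors as (x - √547)(x + √547). The splitting field is K = Q(√547). Since 547 is squarefree and > 1, it is not a perfect square, so x^2 - 547 is irreducible over Q and [Q(√547) : Q] = 2. Hence [K : Q] = 2.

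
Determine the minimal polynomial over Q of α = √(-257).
m_α(x) = x^2 + 257

α satisfies α^2 + 257 = 0, so x^2 + 257 annihilates α. Since d = -257 is squarefree and ≠ 1, it is not a perfect square in Q, so x^2 + 257 has no rational root and is therefore irreducible over Q (a degree-2 polynomial over a field is irreducible iff it has no root). Hence m_α(x) = x^2 + 257.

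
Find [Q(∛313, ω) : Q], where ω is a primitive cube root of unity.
[Q(∛313, ω) : Q] = 6

[Q(∛313):Q] = 3 (min poly x^3 - 313, irreducible since 313 is not a perfect cube). [Q(ω):Q] = 2 (min poly x^2 + x + 1). Since Q(∛313) ⊂ R and ω ∉ R, we have ω ∉ Q(∛313), so x^2 + x + 1 remains irreducible over Q(∛313) and [Q(∛313, ω) : Q(∛313)] = 2. By the tower law, [Q(∛313, ω) : Q] = 3 · 2 = 6. (In fact Q(∛313, ω) is the splitting field of x^3 - 313 over Q.)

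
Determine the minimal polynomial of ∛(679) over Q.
m_α(x) = x^3 - 679

α satisfies α^3 = 679, so x^3 - 679 annihilates α. By the rational root test, a rational root p/q (in lowest terms) of x^3 - 679 would satisfy p^3 = 679 q^3, forcing q = 1 and p^3 = 679; but 679 is not a perfect cube, contradiction. A monic cubic over Q with no rational root is irreducible (any nontrivial factorization would include a linear factor). Hence x^3 - 679 is the minimal polynomial of α, and in particular [Q(α):Q] = 3.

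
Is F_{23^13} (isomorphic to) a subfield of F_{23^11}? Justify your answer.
No: F_{23^13} is not a subfield of F_{23^11}

F_{p^m} embeds in F_{p^n} iff m | n. Here 13 ∤ 11 (since 11 = 0·13 + 11 with remainder 11 ≠ 0), so F_{23^13} is not a subfield of F_{23^11}. Equivalently: if it were, the tower law would give 13 = [F_{23^13}:F_23] dividing [F_{23^11}:F_23] = 11, contradiction.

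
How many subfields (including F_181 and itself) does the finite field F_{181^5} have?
F_{181^5} has 2 subfields

The subfields of F_{p^n} are exactly the fields F_{p^d} for d | n (each is the fixed field of the unique index-d subgroup of Gal(F_{p^n}/F_p) ≅ Z/nZ). The divisors of n = 5 are {1, 5}, giving 2 subfields: F_{181^1}, F_{181^5}.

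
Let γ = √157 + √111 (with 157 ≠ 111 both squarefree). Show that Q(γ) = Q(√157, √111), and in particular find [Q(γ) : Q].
[Q(γ) : Q] = 4 (equivalently, Q(γ) = Q(√157, √111))

Obviously Q(γ) ⊆ Q(√157, √111), and [Q(√157, √111):Q] = 4 (since 157, 111 are distinct squarefree integers > 1 with 17427 not a perfect square). To show equality we compute the minimal polynomial of γ. From γ = √157 + √111: γ^2 = 157 + 2√(17427) + 111 = 268 + 2√(17427), so γ^2 - 268 = 2√(17427); squaring, (γ^2 - 268)^2 = 4·17427, i.e. γ^4 - 536γ^2 + 71824 - 69708 = 0, i.e. γ^4 - 536γ^2 + 2116 = 0. So γ is a root of x^4 - 536x^2 + 2116. This polynomial is irreducible over Q: it has no rational root (each ±√157 ± √111 is irrational), and any factorization into two quadratics over Q would force √(17427) ∈ Q (pairing opposite roots) or √157, √111 ∈ Q (other pairings), all impossible. Hence [Q(γ):Q] = 4 = [Q(√157, √111):Q], so Q(γ) = Q(√157, √111).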